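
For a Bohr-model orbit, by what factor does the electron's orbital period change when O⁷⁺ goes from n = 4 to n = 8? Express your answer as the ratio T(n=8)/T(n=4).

T ∝ Z^-2 · n^3; with Z fixed, T ∝ n^3.
T(n=8)/T(n=4) = (8/4)^3 = 8

8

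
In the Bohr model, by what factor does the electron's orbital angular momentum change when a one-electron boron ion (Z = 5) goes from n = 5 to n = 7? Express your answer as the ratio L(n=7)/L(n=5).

7/5

L = nℏ depends only on n, so L ∝ n.
L(n=7)/L(n=5) = (7/5)^1 = 7/5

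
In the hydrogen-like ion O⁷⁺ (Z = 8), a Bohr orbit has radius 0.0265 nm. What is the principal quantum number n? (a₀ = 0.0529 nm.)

2

r_n = n²a₀/Z ⇒ n² = rZ/a₀ = 0.0265 × 8 / 0.0529 ≈ 4.01
n = 2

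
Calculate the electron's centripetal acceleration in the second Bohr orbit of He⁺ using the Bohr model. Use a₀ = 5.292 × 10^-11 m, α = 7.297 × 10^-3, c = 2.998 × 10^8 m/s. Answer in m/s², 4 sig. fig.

r = n²a₀/Z = 1.058 × 10^-10 m, v = Zαc/n = 2.188 × 10^6 m/s
a = v²/r = (2.188 × 10^6)² / 1.058 × 10^-10 = 4.522 × 10^22 m/s²

4.522 × 10^22 m/s²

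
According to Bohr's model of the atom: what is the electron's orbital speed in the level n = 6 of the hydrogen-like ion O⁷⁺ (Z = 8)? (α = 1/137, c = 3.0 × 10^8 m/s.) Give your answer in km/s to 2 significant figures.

2900 km/s

v_n = Zαc/n = 8 × 0.0073 × 3.0 × 10^8 / 6
    = 2900 km/s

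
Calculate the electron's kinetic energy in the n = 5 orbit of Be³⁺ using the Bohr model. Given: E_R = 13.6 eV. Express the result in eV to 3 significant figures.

For a Coulomb orbit the virial theorem gives K = −E_n.
E_n = −E_R·Z²/n², so K = E_R·Z²/n² = 13.6 × 4²/5² = 8.70 eV

8.70 eV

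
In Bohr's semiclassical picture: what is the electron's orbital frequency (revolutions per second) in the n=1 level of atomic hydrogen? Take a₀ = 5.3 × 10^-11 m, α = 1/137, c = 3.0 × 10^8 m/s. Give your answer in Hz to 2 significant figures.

6.6 × 10^15 Hz

r = n²a₀/Z = 5.3 × 10^-11 m, v = Zαc/n = 2.2 × 10^6 m/s
f = v/(2πr) = 6.6 × 10^15 Hz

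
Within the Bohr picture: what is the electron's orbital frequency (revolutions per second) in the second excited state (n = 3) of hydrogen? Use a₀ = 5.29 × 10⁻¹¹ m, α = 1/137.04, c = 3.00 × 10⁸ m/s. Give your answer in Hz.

r = n²a₀/Z = 4.76 × 10⁻¹⁰ m, v = Zαc/n = 7.30 × 10⁵ m/s
f = v/(2πr) = 2.44 × 10¹⁴ Hz

2.44 × 10¹⁴ Hz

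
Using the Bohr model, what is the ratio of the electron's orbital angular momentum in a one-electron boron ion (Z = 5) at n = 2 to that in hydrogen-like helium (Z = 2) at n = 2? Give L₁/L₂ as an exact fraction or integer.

1

L = nℏ is independent of Z.
L₁/L₂ = n₁/n₂ = 2/2 = 1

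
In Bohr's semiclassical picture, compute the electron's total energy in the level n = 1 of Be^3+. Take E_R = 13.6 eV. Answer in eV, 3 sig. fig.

E_n = −E_R·Z²/n² = −13.6 × 4²/1² = -218 eV

-218 eV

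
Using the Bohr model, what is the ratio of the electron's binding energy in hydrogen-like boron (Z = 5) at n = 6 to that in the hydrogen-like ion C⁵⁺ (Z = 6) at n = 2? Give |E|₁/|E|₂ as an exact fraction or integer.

|E| ∝ Z^2 · n^-2
|E|₁/|E|₂ = (5/6)^2 · (6/2)^-2 = 25/324

25/324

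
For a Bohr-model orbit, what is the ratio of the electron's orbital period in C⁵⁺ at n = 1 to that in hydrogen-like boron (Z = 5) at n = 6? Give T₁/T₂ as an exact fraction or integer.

25/7776

T ∝ Z^-2 · n^3
T₁/T₂ = (6/5)^-2 · (1/6)^3 = 25/7776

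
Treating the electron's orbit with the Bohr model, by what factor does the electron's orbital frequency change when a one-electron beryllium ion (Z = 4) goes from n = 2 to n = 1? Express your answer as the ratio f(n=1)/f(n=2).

f ∝ Z^2 · n^-3; with Z fixed, f ∝ n^-3.
f(n=1)/f(n=2) = (1/2)^-3 = 8

8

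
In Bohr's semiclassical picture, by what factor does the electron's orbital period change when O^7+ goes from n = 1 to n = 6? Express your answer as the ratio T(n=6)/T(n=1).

T ∝ Z^-2 · n^3; with Z fixed, T ∝ n^3.
T(n=6)/T(n=1) = (6/1)^3 = 216

216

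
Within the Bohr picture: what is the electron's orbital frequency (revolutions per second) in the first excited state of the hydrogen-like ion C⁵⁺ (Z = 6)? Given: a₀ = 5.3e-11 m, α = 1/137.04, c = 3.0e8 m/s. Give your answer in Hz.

r = n²a₀/Z = 3.5e-11 m, v = Zαc/n = 6.6e6 m/s
f = v/(2πr) = 3.0e16 Hz

3.0e16 Hz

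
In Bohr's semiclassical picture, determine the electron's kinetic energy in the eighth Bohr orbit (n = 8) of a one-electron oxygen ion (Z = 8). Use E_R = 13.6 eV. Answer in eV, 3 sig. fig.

13.6 eV

For a Coulomb orbit the virial theorem gives K = −E_n.
E_n = −E_R·Z²/n², so K = E_R·Z²/n² = 13.6 × 8²/8² = 13.6 eV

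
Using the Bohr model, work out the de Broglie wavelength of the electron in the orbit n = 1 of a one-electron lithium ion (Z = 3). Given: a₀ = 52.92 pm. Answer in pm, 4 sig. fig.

110.8 pm

The Bohr quantisation condition is nλ = 2πr_n.
r_n = n²a₀/Z = 17.64 pm
λ = 2πr_n/n = 2π·17.64/1 = 110.8 pm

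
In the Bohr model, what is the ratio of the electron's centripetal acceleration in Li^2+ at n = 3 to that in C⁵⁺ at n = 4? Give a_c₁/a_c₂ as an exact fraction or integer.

32/81

a_c ∝ Z^3 · n^-4
a_c₁/a_c₂ = (3/6)^3 · (3/4)^-4 = 32/81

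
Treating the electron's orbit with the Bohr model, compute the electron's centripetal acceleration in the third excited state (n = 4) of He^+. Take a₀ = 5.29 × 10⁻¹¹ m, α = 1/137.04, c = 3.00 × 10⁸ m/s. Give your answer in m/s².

r = n²a₀/Z = 4.23 × 10⁻¹⁰ m, v = Zαc/n = 1.09 × 10⁶ m/s
a = v²/r = (1.09 × 10⁶)² / 4.23 × 10⁻¹⁰ = 2.83 × 10²¹ m/s²

2.83 × 10²¹ m/s²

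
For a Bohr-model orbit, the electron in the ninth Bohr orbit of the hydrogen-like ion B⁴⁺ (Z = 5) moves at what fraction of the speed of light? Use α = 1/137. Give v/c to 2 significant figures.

0.0041

v_n = Zαc/n, so v/c = Zα/n = 5 × 0.0073 / 9 = 0.0041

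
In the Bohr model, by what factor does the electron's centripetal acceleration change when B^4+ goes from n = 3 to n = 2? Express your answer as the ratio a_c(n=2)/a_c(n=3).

a_c ∝ Z^3 · n^-4; with Z fixed, a_c ∝ n^-4.
a_c(n=2)/a_c(n=3) = (2/3)^-4 = 81/16

81/16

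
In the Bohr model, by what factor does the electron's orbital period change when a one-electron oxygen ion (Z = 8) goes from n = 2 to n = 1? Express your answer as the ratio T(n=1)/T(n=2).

1/8

T ∝ Z^-2 · n^3; with Z fixed, T ∝ n^3.
T(n=1)/T(n=2) = (1/2)^3 = 1/8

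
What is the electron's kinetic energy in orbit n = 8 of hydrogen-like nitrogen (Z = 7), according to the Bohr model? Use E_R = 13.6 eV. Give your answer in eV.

10.4 eV

For a Coulomb orbit the virial theorem gives K = −E_n.
E_n = −E_R·Z²/n², so K = E_R·Z²/n² = 13.6 × 7²/8² = 10.4 eV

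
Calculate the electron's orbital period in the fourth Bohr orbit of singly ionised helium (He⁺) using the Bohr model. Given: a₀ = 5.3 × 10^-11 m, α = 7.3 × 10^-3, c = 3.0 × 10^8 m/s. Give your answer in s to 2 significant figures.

r = n²a₀/Z = 4²·5.3 × 10^-11/2 = 4.2 × 10^-10 m
v = Zαc/n = 2·0.0073·3.0 × 10^8/4 = 1.1 × 10^6 m/s
T = 2πr/v = 2.4 × 10^-15 s

2.4 × 10^-15 s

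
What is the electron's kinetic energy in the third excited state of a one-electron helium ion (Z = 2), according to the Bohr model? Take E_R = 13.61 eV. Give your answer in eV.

3.402 eV

For a Coulomb orbit the virial theorem gives K = −E_n.
E_n = −E_R·Z²/n², so K = E_R·Z²/n² = 13.61 × 2²/4² = 3.402 eV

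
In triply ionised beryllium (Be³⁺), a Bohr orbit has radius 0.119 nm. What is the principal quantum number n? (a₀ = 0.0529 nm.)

r_n = n²a₀/Z ⇒ n² = rZ/a₀ = 0.119 × 4 / 0.0529 ≈ 9.00
n = 3

3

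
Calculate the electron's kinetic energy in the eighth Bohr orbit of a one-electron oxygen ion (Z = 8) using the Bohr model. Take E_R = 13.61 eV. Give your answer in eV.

For a Coulomb orbit the virial theorem gives K = −E_n.
E_n = −E_R·Z²/n², so K = E_R·Z²/n² = 13.61 × 8²/8² = 13.61 eV

13.61 eV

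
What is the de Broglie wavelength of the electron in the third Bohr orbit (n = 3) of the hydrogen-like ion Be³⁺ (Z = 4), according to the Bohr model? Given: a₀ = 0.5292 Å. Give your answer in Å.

The Bohr quantisation condition is nλ = 2πr_n.
r_n = n²a₀/Z = 1.191 Å
λ = 2πr_n/n = 2π·1.191/3 = 2.494 Å

2.494 Å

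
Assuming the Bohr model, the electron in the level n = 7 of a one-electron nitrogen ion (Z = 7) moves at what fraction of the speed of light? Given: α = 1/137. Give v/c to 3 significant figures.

0.00730

v_n = Zαc/n, so v/c = Zα/n = 7 × 0.00730 / 7 = 0.00730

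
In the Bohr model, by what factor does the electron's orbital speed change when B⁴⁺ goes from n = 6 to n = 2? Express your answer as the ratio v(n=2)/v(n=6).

3

v ∝ Z^1 · n^-1; with Z fixed, v ∝ n^-1.
v(n=2)/v(n=6) = (2/6)^-1 = 3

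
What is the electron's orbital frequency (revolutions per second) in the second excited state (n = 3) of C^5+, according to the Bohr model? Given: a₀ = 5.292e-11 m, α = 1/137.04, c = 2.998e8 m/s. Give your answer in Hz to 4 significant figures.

8.772e15 Hz

r = n²a₀/Z = 7.938e-11 m, v = Zαc/n = 4.375e6 m/s
f = v/(2πr) = 8.772e15 Hz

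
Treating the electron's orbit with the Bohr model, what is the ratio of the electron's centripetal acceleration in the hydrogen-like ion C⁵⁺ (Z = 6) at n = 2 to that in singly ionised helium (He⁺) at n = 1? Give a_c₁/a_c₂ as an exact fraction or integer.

27/16

a_c ∝ Z^3 · n^-4
a_c₁/a_c₂ = (6/2)^3 · (2/1)^-4 = 27/16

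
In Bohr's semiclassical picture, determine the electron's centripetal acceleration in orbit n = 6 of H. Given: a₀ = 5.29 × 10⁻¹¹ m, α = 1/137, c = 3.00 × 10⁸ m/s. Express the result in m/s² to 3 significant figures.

6.99 × 10¹⁹ m/s²

r = n²a₀/Z = 1.90 × 10⁻⁹ m, v = Zαc/n = 3.65 × 10⁵ m/s
a = v²/r = (3.65 × 10⁵)² / 1.90 × 10⁻⁹ = 6.99 × 10¹⁹ m/s²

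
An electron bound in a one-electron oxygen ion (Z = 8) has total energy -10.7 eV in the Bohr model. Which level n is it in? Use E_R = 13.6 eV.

E_n = −E_R Z²/n² ⇒ n² = E_R Z²/(−E_n) = 13.6 × 8² / 10.7 ≈ 81.35
n = 9

9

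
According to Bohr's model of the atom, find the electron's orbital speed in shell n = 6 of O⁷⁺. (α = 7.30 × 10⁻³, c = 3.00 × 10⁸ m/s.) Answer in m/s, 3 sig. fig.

2.92 × 10⁶ m/s

v_n = Zαc/n = 8 × 0.00730 × 3.00 × 10⁸ / 6
    = 2.92 × 10⁶ m/s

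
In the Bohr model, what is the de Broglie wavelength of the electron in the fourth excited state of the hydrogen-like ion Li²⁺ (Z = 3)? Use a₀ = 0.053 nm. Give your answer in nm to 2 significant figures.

0.56 nm

The Bohr quantisation condition is nλ = 2πr_n.
r_n = n²a₀/Z = 0.44 nm
λ = 2πr_n/n = 2π·0.44/5 = 0.56 nm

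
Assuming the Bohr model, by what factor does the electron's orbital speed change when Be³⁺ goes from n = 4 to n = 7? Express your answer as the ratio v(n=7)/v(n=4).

4/7

v ∝ Z^1 · n^-1; with Z fixed, v ∝ n^-1.
v(n=7)/v(n=4) = (7/4)^-1 = 4/7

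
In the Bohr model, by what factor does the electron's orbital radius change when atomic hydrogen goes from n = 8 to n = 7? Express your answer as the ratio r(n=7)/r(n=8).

49/64

r ∝ Z^-1 · n^2; with Z fixed, r ∝ n^2.
r(n=7)/r(n=8) = (7/8)^2 = 49/64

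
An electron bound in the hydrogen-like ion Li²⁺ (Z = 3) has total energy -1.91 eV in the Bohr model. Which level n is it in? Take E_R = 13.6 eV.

E_n = −E_R Z²/n² ⇒ n² = E_R Z²/(−E_n) = 13.6 × 3² / 1.91 ≈ 64.08
n = 8

8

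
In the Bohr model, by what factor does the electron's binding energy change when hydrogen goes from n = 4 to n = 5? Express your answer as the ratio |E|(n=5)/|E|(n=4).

16/25

|E| ∝ Z^2 · n^-2; with Z fixed, |E| ∝ n^-2.
|E|(n=5)/|E|(n=4) = (5/4)^-2 = 16/25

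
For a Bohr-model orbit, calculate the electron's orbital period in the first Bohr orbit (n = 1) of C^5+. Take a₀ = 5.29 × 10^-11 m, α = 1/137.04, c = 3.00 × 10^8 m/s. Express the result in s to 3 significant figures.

4.22 × 10^-18 s

r = n²a₀/Z = 1²·5.29 × 10^-11/6 = 8.82 × 10^-12 m
v = Zαc/n = 6·0.00730·3.00 × 10^8/1 = 1.31 × 10^7 m/s
T = 2πr/v = 4.22 × 10^-18 s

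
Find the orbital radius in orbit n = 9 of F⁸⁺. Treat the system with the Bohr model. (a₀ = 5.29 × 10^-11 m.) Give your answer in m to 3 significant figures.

r_n = n²a₀/Z = 9² × 5.29 × 10^-11 / 9
    = 81 × 5.29 × 10^-11 / 9 = 4.76 × 10^-10 m

4.76 × 10^-10 m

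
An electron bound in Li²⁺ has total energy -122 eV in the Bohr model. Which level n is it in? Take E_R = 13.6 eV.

1

E_n = −E_R Z²/n² ⇒ n² = E_R Z²/(−E_n) = 13.6 × 3² / 122 ≈ 1.00
n = 1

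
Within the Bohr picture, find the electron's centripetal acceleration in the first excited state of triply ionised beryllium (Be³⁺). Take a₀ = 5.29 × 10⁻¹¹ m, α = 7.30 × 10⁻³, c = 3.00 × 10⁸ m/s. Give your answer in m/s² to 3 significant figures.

3.63 × 10²³ m/s²

r = n²a₀/Z = 5.29 × 10⁻¹¹ m, v = Zαc/n = 4.38 × 10⁶ m/s
a = v²/r = (4.38 × 10⁶)² / 5.29 × 10⁻¹¹ = 3.63 × 10²³ m/s²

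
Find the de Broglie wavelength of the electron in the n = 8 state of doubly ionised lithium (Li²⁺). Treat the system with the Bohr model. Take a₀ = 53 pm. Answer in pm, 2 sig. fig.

The Bohr quantisation condition is nλ = 2πr_n.
r_n = n²a₀/Z = 1100 pm
λ = 2πr_n/n = 2π·1100/8 = 890 pm

890 pm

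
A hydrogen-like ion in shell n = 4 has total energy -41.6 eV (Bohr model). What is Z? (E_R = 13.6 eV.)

7

E_n = −E_R Z²/n² ⇒ Z² = −E_n n²/E_R = 41.6 × 4² / 13.6 ≈ 48.94
Z = 7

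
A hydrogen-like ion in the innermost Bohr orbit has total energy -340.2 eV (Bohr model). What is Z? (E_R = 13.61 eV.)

E_n = −E_R Z²/n² ⇒ Z² = −E_n n²/E_R = 340.2 × 1² / 13.61 ≈ 25.00
Z = 5

5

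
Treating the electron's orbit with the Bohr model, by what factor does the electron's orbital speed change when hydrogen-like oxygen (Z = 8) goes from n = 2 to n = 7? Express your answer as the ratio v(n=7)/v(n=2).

v ∝ Z^1 · n^-1; with Z fixed, v ∝ n^-1.
v(n=7)/v(n=2) = (7/2)^-1 = 2/7

2/7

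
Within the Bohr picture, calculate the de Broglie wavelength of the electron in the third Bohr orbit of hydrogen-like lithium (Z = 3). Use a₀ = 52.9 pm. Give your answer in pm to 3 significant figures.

The Bohr quantisation condition is nλ = 2πr_n.
r_n = n²a₀/Z = 159 pm
λ = 2πr_n/n = 2π·159/3 = 332 pm

332 pm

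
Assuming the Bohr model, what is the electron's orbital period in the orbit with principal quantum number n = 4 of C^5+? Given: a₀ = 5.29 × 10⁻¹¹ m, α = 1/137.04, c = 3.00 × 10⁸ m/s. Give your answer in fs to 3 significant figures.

r = n²a₀/Z = 4²·5.29 × 10⁻¹¹/6 = 1.41 × 10⁻¹⁰ m
v = Zαc/n = 6·0.00730·3.00 × 10⁸/4 = 3.28 × 10⁶ m/s
T = 2πr/v = 2.70 × 10⁻¹⁶ s = 0.270 fs

0.270 fs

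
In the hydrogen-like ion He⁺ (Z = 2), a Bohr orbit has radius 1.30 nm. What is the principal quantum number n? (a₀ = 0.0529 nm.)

7

r_n = n²a₀/Z ⇒ n² = rZ/a₀ = 1.30 × 2 / 0.0529 ≈ 49.15
n = 7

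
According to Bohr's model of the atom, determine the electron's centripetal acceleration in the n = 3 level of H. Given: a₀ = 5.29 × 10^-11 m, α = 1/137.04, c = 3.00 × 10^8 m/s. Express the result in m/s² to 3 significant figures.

r = n²a₀/Z = 4.76 × 10^-10 m, v = Zαc/n = 7.30 × 10^5 m/s
a = v²/r = (7.30 × 10^5)² / 4.76 × 10^-10 = 1.12 × 10^21 m/s²

1.12 × 10^21 m/s²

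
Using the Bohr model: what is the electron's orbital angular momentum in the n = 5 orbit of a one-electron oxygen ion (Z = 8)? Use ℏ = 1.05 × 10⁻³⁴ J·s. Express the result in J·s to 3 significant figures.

L_n = nℏ = 5 × 1.05 × 10⁻³⁴ = 5.25 × 10⁻³⁴ J·s

5.25 × 10⁻³⁴ J·s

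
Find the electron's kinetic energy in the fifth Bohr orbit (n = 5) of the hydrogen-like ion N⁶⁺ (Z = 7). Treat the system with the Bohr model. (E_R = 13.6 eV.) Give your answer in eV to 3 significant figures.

26.7 eV

For a Coulomb orbit the virial theorem gives K = −E_n.
E_n = −E_R·Z²/n², so K = E_R·Z²/n² = 13.6 × 7²/5² = 26.7 eV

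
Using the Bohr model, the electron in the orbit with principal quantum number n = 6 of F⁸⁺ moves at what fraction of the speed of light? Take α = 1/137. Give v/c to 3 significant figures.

v_n = Zαc/n, so v/c = Zα/n = 9 × 0.00730 / 6 = 0.0109

0.0109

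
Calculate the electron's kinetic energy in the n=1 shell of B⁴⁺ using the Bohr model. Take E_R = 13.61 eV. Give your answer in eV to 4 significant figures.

For a Coulomb orbit the virial theorem gives K = −E_n.
E_n = −E_R·Z²/n², so K = E_R·Z²/n² = 13.61 × 5²/1² = 340.2 eV

340.2 eV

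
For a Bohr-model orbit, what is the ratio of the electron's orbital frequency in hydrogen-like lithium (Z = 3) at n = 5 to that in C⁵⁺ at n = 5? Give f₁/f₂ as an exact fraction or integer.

f ∝ Z^2 · n^-3
f₁/f₂ = (3/6)^2 · (5/5)^-3 = 1/4

1/4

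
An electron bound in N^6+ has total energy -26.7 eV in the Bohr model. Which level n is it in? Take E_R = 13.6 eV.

E_n = −E_R Z²/n² ⇒ n² = E_R Z²/(−E_n) = 13.6 × 7² / 26.7 ≈ 24.96
n = 5

5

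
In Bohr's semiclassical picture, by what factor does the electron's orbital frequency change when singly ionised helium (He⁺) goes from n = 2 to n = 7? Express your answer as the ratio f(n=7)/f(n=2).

f ∝ Z^2 · n^-3; with Z fixed, f ∝ n^-3.
f(n=7)/f(n=2) = (7/2)^-3 = 8/343

8/343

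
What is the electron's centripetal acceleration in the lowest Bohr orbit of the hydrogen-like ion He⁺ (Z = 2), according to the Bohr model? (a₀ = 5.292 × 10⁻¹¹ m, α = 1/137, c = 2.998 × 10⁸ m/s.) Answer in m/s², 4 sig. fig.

7.239 × 10²³ m/s²

r = n²a₀/Z = 2.646 × 10⁻¹¹ m, v = Zαc/n = 4.377 × 10⁶ m/s
a = v²/r = (4.377 × 10⁶)² / 2.646 × 10⁻¹¹ = 7.239 × 10²³ m/s²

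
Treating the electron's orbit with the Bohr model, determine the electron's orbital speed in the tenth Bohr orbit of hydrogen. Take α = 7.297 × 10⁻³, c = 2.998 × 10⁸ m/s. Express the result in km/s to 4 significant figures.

v_n = Zαc/n = 1 × 0.007297 × 2.998 × 10⁸ / 10
    = 218.8 km/s

218.8 km/s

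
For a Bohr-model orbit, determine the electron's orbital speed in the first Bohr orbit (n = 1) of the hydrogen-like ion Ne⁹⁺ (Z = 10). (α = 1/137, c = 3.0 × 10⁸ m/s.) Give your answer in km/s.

v_n = Zαc/n = 10 × 0.0073 × 3.0 × 10⁸ / 1
    = 2.2 × 10⁴ km/s

2.2 × 10⁴ km/s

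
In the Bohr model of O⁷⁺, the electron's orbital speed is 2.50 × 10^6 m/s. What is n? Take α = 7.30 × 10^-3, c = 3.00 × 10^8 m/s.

v_n = Zαc/n ⇒ n = Zαc/v = 8 × 0.00730 × 3.00 × 10^8 / 2.50 × 10^6 ≈ 7.01
n = 7

7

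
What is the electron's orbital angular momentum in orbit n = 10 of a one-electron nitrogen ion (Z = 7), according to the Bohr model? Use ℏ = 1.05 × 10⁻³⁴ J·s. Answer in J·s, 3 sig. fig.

1.05 × 10⁻³³ J·s

L_n = nℏ = 10 × 1.05 × 10⁻³⁴ = 1.05 × 10⁻³³ J·s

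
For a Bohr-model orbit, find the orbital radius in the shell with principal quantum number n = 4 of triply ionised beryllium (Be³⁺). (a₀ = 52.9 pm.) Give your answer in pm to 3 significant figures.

r_n = n²a₀/Z = 4² × 52.9 / 4
    = 16 × 52.9 / 4 = 212 pm

212 pm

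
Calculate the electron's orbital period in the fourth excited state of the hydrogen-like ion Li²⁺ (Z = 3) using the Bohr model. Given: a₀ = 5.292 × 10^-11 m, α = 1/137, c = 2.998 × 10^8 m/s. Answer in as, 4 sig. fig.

r = n²a₀/Z = 5²·5.292 × 10^-11/3 = 4.410 × 10^-10 m
v = Zαc/n = 3·0.007299·2.998 × 10^8/5 = 1.313 × 10^6 m/s
T = 2πr/v = 2.110 × 10^-15 s = 2110 as

2110 as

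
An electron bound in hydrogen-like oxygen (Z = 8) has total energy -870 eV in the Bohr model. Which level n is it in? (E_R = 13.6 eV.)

E_n = −E_R Z²/n² ⇒ n² = E_R Z²/(−E_n) = 13.6 × 8² / 870 ≈ 1.00
n = 1

1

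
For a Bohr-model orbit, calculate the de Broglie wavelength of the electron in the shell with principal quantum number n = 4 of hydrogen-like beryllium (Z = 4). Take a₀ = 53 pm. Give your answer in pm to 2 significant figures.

330 pm

The Bohr quantisation condition is nλ = 2πr_n.
r_n = n²a₀/Z = 210 pm
λ = 2πr_n/n = 2π·210/4 = 330 pm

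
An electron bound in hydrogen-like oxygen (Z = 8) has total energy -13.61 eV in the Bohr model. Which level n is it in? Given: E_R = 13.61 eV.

E_n = −E_R Z²/n² ⇒ n² = E_R Z²/(−E_n) = 13.61 × 8² / 13.61 ≈ 64.00
n = 8

8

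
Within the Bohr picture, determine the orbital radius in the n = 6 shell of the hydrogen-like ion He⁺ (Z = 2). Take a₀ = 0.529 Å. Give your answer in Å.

r_n = n²a₀/Z = 6² × 0.529 / 2
    = 36 × 0.529 / 2 = 9.52 Å

9.52 Å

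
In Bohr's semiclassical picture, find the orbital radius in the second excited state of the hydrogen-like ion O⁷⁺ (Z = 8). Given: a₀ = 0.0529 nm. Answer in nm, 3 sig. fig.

r_n = n²a₀/Z = 3² × 0.0529 / 8
    = 9 × 0.0529 / 8 = 0.0595 nm

0.0595 nm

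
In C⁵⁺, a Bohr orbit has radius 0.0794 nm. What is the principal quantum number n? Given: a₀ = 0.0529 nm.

r_n = n²a₀/Z ⇒ n² = rZ/a₀ = 0.0794 × 6 / 0.0529 ≈ 9.01
n = 3

3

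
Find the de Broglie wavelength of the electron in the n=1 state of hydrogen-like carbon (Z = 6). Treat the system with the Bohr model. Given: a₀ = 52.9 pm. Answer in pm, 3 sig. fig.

The Bohr quantisation condition is nλ = 2πr_n.
r_n = n²a₀/Z = 8.82 pm
λ = 2πr_n/n = 2π·8.82/1 = 55.4 pm

55.4 pm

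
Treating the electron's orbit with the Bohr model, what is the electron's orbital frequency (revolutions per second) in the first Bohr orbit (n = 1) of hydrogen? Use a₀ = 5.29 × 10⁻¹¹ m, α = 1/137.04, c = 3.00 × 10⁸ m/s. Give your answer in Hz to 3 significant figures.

r = n²a₀/Z = 5.29 × 10⁻¹¹ m, v = Zαc/n = 2.19 × 10⁶ m/s
f = v/(2πr) = 6.59 × 10¹⁵ Hz

6.59 × 10¹⁵ Hz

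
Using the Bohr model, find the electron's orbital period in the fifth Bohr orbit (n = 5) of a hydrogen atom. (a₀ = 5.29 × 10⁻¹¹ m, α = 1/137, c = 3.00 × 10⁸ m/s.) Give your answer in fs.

r = n²a₀/Z = 5²·5.29 × 10⁻¹¹/1 = 1.32 × 10⁻⁹ m
v = Zαc/n = 1·0.00730·3.00 × 10⁸/5 = 4.38 × 10⁵ m/s
T = 2πr/v = 1.90 × 10⁻¹⁴ s = 19.0 fs

19.0 fs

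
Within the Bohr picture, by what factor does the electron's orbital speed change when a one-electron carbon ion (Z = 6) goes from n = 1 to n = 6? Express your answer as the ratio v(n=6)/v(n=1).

v ∝ Z^1 · n^-1; with Z fixed, v ∝ n^-1.
v(n=6)/v(n=1) = (6/1)^-1 = 1/6

1/6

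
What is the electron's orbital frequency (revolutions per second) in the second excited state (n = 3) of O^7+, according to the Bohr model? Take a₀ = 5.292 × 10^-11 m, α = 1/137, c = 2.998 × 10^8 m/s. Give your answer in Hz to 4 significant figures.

1.560 × 10^16 Hz

r = n²a₀/Z = 5.954 × 10^-11 m, v = Zαc/n = 5.836 × 10^6 m/s
f = v/(2πr) = 1.560 × 10^16 Hz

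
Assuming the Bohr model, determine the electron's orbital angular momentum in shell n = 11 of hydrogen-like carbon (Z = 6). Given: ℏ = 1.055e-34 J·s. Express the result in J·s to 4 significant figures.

L_n = nℏ = 11 × 1.055e-34 = 1.160e-33 J·s

1.160e-33 J·s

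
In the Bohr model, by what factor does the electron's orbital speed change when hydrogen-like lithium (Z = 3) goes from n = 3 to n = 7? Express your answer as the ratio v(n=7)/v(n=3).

3/7

v ∝ Z^1 · n^-1; with Z fixed, v ∝ n^-1.
v(n=7)/v(n=3) = (7/3)^-1 = 3/7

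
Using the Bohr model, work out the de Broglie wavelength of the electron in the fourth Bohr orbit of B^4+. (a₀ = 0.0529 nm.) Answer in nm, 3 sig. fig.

The Bohr quantisation condition is nλ = 2πr_n.
r_n = n²a₀/Z = 0.169 nm
λ = 2πr_n/n = 2π·0.169/4 = 0.266 nm

0.266 nm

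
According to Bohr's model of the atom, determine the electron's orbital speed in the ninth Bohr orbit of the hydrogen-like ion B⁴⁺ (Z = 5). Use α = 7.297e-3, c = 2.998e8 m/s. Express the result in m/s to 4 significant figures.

v_n = Zαc/n = 5 × 0.007297 × 2.998e8 / 9
    = 1.215e6 m/s

1.215e6 m/s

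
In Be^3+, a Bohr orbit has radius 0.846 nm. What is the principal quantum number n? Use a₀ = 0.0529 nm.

8

r_n = n²a₀/Z ⇒ n² = rZ/a₀ = 0.846 × 4 / 0.0529 ≈ 63.97
n = 8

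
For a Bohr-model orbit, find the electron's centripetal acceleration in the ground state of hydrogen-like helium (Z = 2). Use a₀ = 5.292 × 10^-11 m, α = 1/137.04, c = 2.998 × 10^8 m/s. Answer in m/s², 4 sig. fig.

7.235 × 10^23 m/s²

r = n²a₀/Z = 2.646 × 10^-11 m, v = Zαc/n = 4.375 × 10^6 m/s
a = v²/r = (4.375 × 10^6)² / 2.646 × 10^-11 = 7.235 × 10^23 m/s²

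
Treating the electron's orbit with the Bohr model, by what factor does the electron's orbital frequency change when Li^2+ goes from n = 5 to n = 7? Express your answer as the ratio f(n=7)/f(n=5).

125/343

f ∝ Z^2 · n^-3; with Z fixed, f ∝ n^-3.
f(n=7)/f(n=5) = (7/5)^-3 = 125/343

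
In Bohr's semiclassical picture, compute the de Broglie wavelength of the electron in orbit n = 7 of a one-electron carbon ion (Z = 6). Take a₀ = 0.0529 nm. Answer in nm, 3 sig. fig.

0.388 nm

The Bohr quantisation condition is nλ = 2πr_n.
r_n = n²a₀/Z = 0.432 nm
λ = 2πr_n/n = 2π·0.432/7 = 0.388 nm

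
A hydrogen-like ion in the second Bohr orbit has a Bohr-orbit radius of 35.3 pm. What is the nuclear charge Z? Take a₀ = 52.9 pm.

r_n = n²a₀/Z ⇒ Z = n²a₀/r = 2² × 52.9 / 35.3 ≈ 5.99
Z = 6

6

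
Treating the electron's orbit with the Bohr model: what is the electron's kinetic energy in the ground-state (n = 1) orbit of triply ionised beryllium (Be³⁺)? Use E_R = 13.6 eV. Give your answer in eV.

For a Coulomb orbit the virial theorem gives K = −E_n.
E_n = −E_R·Z²/n², so K = E_R·Z²/n² = 13.6 × 4²/1² = 218 eV

218 eV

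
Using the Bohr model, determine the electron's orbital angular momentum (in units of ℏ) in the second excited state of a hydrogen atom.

3

L_n = nℏ, so L/ℏ = n = 3.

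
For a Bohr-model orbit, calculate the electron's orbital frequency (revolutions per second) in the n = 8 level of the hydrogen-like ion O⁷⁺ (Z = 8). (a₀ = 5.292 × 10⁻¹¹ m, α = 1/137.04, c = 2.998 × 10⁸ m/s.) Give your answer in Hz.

r = n²a₀/Z = 4.234 × 10⁻¹⁰ m, v = Zαc/n = 2.188 × 10⁶ m/s
f = v/(2πr) = 8.224 × 10¹⁴ Hz

8.224 × 10¹⁴ Hz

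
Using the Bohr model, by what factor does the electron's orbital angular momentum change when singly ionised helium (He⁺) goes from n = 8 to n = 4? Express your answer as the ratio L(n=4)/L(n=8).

1/2

L = nℏ depends only on n, so L ∝ n.
L(n=4)/L(n=8) = (4/8)^1 = 1/2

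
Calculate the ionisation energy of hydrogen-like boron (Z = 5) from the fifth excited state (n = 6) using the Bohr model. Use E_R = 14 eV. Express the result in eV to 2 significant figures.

9.7 eV

E_n = −E_R·Z²/n² = −14 × 5²/6² eV = -9.7 eV
Ionisation energy = −E_n = 9.7 eV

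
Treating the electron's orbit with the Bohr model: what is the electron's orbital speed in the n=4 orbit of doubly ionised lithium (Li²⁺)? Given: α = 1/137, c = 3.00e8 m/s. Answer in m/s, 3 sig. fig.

1.64e6 m/s

v_n = Zαc/n = 3 × 0.00730 × 3.00e8 / 4
    = 1.64e6 m/s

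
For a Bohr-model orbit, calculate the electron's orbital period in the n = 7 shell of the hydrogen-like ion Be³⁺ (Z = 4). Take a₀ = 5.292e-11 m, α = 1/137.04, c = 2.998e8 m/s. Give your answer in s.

3.258e-15 s

r = n²a₀/Z = 7²·5.292e-11/4 = 6.483e-10 m
v = Zαc/n = 4·0.007297·2.998e8/7 = 1.250e6 m/s
T = 2πr/v = 3.258e-15 s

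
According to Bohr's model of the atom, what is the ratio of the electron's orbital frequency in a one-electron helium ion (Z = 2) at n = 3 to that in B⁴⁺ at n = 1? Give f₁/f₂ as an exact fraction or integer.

f ∝ Z^2 · n^-3
f₁/f₂ = (2/5)^2 · (3/1)^-3 = 4/675

4/675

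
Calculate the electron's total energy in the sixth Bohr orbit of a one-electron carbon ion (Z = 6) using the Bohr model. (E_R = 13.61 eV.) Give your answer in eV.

-13.61 eV

E_n = −E_R·Z²/n² = −13.61 × 6²/6² = -13.61 eV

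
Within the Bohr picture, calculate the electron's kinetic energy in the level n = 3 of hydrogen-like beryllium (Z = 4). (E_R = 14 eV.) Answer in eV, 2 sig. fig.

For a Coulomb orbit the virial theorem gives K = −E_n.
E_n = −E_R·Z²/n², so K = E_R·Z²/n² = 14 × 4²/3² = 25 eV

25 eV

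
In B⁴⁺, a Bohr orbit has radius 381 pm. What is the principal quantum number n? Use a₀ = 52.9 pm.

r_n = n²a₀/Z ⇒ n² = rZ/a₀ = 381 × 5 / 52.9 ≈ 36.01
n = 6

6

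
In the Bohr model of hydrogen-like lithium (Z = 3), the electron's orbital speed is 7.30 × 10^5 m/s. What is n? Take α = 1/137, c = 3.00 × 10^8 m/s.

v_n = Zαc/n ⇒ n = Zαc/v = 3 × 0.00730 × 3.00 × 10^8 / 7.30 × 10^5 ≈ 9.00
n = 9

9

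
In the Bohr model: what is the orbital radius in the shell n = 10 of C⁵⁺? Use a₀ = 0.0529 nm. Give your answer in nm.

r_n = n²a₀/Z = 10² × 0.0529 / 6
    = 100 × 0.0529 / 6 = 0.882 nm

0.882 nm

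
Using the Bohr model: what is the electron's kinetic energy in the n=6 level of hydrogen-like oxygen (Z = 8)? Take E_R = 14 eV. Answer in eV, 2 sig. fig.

25 eV

For a Coulomb orbit the virial theorem gives K = −E_n.
E_n = −E_R·Z²/n², so K = E_R·Z²/n² = 14 × 8²/6² = 25 eV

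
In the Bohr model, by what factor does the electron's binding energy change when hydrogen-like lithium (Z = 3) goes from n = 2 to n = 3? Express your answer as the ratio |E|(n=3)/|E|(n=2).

|E| ∝ Z^2 · n^-2; with Z fixed, |E| ∝ n^-2.
|E|(n=3)/|E|(n=2) = (3/2)^-2 = 4/9

4/9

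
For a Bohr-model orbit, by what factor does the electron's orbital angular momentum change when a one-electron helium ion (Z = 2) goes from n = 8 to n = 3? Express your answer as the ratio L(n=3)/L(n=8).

3/8

L = nℏ depends only on n, so L ∝ n.
L(n=3)/L(n=8) = (3/8)^1 = 3/8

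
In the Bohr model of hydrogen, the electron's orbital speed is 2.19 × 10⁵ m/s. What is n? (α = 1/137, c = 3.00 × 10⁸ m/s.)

v_n = Zαc/n ⇒ n = Zαc/v = 1 × 0.00730 × 3.00 × 10⁸ / 2.19 × 10⁵ ≈ 10.00
n = 10

10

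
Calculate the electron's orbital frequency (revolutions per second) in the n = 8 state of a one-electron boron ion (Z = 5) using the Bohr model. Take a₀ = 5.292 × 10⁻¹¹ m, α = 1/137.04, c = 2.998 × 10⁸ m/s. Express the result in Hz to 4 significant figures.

r = n²a₀/Z = 6.774 × 10⁻¹⁰ m, v = Zαc/n = 1.367 × 10⁶ m/s
f = v/(2πr) = 3.213 × 10¹⁴ Hz

3.213 × 10¹⁴ Hz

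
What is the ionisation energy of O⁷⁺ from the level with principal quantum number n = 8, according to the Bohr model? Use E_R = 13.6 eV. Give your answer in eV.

13.6 eV

E_n = −E_R·Z²/n² = −13.6 × 8²/8² eV = -13.6 eV
Ionisation energy = −E_n = 13.6 eV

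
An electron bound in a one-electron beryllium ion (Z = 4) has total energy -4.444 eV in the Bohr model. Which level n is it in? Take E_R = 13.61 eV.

7

E_n = −E_R Z²/n² ⇒ n² = E_R Z²/(−E_n) = 13.61 × 4² / 4.444 ≈ 49.00
n = 7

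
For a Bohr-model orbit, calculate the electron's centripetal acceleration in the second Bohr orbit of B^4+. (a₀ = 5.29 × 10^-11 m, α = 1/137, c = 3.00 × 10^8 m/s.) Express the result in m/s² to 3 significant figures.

7.08 × 10^23 m/s²

r = n²a₀/Z = 4.23 × 10^-11 m, v = Zαc/n = 5.47 × 10^6 m/s
a = v²/r = (5.47 × 10^6)² / 4.23 × 10^-11 = 7.08 × 10^23 m/s²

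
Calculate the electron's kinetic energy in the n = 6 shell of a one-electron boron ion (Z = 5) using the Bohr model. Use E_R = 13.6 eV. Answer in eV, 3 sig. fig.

9.44 eV

For a Coulomb orbit the virial theorem gives K = −E_n.
E_n = −E_R·Z²/n², so K = E_R·Z²/n² = 13.6 × 5²/6² = 9.44 eV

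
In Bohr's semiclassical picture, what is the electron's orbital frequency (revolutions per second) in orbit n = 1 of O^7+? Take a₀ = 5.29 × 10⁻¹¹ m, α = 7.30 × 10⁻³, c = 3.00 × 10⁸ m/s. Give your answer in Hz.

4.22 × 10¹⁷ Hz

r = n²a₀/Z = 6.61 × 10⁻¹² m, v = Zαc/n = 1.75 × 10⁷ m/s
f = v/(2πr) = 4.22 × 10¹⁷ Hz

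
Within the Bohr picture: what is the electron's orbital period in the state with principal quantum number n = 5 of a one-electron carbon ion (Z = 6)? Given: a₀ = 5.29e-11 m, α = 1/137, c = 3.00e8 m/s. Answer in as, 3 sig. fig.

527 as

r = n²a₀/Z = 5²·5.29e-11/6 = 2.20e-10 m
v = Zαc/n = 6·0.00730·3.00e8/5 = 2.63e6 m/s
T = 2πr/v = 5.27e-16 s = 527 as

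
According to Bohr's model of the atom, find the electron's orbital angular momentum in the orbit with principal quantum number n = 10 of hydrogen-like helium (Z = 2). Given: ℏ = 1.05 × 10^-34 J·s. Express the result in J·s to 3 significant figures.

L_n = nℏ = 10 × 1.05 × 10^-34 = 1.05 × 10^-33 J·s

1.05 × 10^-33 J·s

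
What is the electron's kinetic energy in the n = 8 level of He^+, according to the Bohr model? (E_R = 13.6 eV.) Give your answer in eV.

0.850 eV

For a Coulomb orbit the virial theorem gives K = −E_n.
E_n = −E_R·Z²/n², so K = E_R·Z²/n² = 13.6 × 2²/8² = 0.850 eV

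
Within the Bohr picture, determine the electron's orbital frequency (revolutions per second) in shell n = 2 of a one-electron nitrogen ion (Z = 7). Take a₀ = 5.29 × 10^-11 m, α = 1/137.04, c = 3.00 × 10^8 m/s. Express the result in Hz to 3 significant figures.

4.03 × 10^16 Hz

r = n²a₀/Z = 3.02 × 10^-11 m, v = Zαc/n = 7.66 × 10^6 m/s
f = v/(2πr) = 4.03 × 10^16 Hz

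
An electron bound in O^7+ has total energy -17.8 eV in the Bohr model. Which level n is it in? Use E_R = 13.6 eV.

E_n = −E_R Z²/n² ⇒ n² = E_R Z²/(−E_n) = 13.6 × 8² / 17.8 ≈ 48.90
n = 7

7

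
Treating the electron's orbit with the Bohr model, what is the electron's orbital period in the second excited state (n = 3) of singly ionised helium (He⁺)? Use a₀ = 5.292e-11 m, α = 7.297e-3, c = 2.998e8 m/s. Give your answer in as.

1026 as

r = n²a₀/Z = 3²·5.292e-11/2 = 2.381e-10 m
v = Zαc/n = 2·0.007297·2.998e8/3 = 1.458e6 m/s
T = 2πr/v = 1.026e-15 s = 1026 as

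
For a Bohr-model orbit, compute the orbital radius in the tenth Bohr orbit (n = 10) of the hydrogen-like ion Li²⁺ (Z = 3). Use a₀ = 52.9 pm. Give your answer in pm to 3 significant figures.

1760 pm

r_n = n²a₀/Z = 10² × 52.9 / 3
    = 100 × 52.9 / 3 = 1760 pm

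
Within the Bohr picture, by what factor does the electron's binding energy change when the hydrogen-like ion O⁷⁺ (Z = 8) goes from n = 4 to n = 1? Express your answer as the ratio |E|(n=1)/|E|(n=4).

|E| ∝ Z^2 · n^-2; with Z fixed, |E| ∝ n^-2.
|E|(n=1)/|E|(n=4) = (1/4)^-2 = 16

16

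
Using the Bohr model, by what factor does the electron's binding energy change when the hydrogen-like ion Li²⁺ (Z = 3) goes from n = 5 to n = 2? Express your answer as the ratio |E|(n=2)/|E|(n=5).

|E| ∝ Z^2 · n^-2; with Z fixed, |E| ∝ n^-2.
|E|(n=2)/|E|(n=5) = (2/5)^-2 = 25/4

25/4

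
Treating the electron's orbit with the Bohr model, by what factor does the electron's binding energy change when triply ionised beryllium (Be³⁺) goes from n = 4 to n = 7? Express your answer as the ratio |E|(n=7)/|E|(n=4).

16/49

|E| ∝ Z^2 · n^-2; with Z fixed, |E| ∝ n^-2.
|E|(n=7)/|E|(n=4) = (7/4)^-2 = 16/49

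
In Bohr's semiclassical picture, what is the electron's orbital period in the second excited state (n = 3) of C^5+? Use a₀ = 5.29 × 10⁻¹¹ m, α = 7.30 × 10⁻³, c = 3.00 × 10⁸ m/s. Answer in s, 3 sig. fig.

1.14 × 10⁻¹⁶ s

r = n²a₀/Z = 3²·5.29 × 10⁻¹¹/6 = 7.94 × 10⁻¹¹ m
v = Zαc/n = 6·0.00730·3.00 × 10⁸/3 = 4.38 × 10⁶ m/s
T = 2πr/v = 1.14 × 10⁻¹⁶ s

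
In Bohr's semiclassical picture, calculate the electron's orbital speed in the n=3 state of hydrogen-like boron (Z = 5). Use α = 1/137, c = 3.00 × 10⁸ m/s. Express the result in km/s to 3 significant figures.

3650 km/s

v_n = Zαc/n = 5 × 0.00730 × 3.00 × 10⁸ / 3
    = 3650 km/s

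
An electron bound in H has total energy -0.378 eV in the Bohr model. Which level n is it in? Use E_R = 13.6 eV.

6

E_n = −E_R Z²/n² ⇒ n² = E_R Z²/(−E_n) = 13.6 × 1² / 0.378 ≈ 35.98
n = 6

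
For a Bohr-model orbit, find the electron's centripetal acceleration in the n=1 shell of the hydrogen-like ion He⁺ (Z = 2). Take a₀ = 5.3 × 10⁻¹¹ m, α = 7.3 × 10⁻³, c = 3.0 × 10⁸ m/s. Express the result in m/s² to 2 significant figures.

7.2 × 10²³ m/s²

r = n²a₀/Z = 2.6 × 10⁻¹¹ m, v = Zαc/n = 4.4 × 10⁶ m/s
a = v²/r = (4.4 × 10⁶)² / 2.6 × 10⁻¹¹ = 7.2 × 10²³ m/s²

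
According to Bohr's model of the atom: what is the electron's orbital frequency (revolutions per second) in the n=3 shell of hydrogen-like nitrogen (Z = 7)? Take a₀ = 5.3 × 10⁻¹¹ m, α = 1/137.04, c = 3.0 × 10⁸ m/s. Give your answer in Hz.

r = n²a₀/Z = 6.8 × 10⁻¹¹ m, v = Zαc/n = 5.1 × 10⁶ m/s
f = v/(2πr) = 1.2 × 10¹⁶ Hz

1.2 × 10¹⁶ Hz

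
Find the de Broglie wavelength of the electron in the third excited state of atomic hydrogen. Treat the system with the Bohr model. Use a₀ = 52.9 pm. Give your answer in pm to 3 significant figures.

1330 pm

The Bohr quantisation condition is nλ = 2πr_n.
r_n = n²a₀/Z = 846 pm
λ = 2πr_n/n = 2π·846/4 = 1330 pm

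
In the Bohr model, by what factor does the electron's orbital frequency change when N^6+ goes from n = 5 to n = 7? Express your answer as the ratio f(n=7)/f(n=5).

f ∝ Z^2 · n^-3; with Z fixed, f ∝ n^-3.
f(n=7)/f(n=5) = (7/5)^-3 = 125/343

125/343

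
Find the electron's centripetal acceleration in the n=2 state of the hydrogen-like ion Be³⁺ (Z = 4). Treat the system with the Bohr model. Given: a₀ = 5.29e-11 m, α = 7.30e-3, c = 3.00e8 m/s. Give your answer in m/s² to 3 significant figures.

3.63e23 m/s²

r = n²a₀/Z = 5.29e-11 m, v = Zαc/n = 4.38e6 m/s
a = v²/r = (4.38e6)² / 5.29e-11 = 3.63e23 m/s²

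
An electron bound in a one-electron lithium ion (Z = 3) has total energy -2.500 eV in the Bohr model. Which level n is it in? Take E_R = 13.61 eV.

E_n = −E_R Z²/n² ⇒ n² = E_R Z²/(−E_n) = 13.61 × 3² / 2.500 ≈ 49.00
n = 7

7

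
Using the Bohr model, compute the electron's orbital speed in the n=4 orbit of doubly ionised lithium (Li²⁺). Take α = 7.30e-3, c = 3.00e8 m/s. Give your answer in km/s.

1640 km/s

v_n = Zαc/n = 3 × 0.00730 × 3.00e8 / 4
    = 1640 km/s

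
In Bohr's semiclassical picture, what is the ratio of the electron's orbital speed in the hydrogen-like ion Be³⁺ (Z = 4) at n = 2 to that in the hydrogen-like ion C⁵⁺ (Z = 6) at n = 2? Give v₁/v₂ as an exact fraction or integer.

v ∝ Z^1 · n^-1
v₁/v₂ = (4/6)^1 · (2/2)^-1 = 2/3

2/3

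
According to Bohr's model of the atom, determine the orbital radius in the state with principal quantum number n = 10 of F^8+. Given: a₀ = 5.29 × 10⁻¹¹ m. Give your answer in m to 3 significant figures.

5.88 × 10⁻¹⁰ m

r_n = n²a₀/Z = 10² × 5.29 × 10⁻¹¹ / 9
    = 100 × 5.29 × 10⁻¹¹ / 9 = 5.88 × 10⁻¹⁰ m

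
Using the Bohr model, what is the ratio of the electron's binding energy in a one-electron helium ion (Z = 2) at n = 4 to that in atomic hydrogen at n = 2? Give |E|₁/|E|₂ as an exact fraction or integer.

1

|E| ∝ Z^2 · n^-2
|E|₁/|E|₂ = (2/1)^2 · (4/2)^-2 = 1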